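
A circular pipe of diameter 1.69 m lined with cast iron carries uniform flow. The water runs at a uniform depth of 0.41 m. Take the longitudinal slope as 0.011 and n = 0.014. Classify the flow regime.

supercritical

For a circular section of diameter D = 1.69 m at depth y = 0.41 m, the central angle is θ = 2 arccos(1 − 2y/D) = 2.06 rad. Then A = (D²/8)(θ − sin θ) = 0.4203 m² and P = Dθ/2 = 1.741 m.
Hydraulic radius R = A/P = 0.4203/1.741 = 0.2415 m.
V = (1/n) R^(2/3) √S = (1/0.014) × 0.2415^(2/3) × √0.011 = 2.905 m/s. Hydraulic depth D_h = A/T = 0.4203/1.449 = 0.2901 m.
Froude number Fr = V/√(g·D_h) = 2.905/√(9.81×0.2901) = 1.72, which is greater than 1, so the flow is supercritical.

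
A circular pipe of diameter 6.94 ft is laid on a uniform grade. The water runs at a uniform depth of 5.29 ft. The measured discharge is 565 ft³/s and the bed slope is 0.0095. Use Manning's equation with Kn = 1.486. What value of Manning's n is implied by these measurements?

n = 0.013

For a circular section of diameter D = 6.94 ft at depth y = 5.29 ft, the central angle is θ = 2 arccos(1 − 2y/D) = 4.246 rad. Then A = (D²/8)(θ − sin θ) = 30.94 ft² and P = Dθ/2 = 14.73 ft.
Hydraulic radius R = A/P = 30.94/14.73 = 2.1 ft.
Rearranging Manning's equation: n = (1.486/Q) A R^(2/3) S^(1/2) = (1.486/565) × 30.94 × 2.1^(2/3) × √0.0095 = 0.013.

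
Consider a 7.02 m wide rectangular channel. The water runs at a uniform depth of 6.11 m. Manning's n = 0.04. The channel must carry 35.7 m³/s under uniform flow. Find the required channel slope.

S = 0.000381

Flow area A = b·y = 7.02 × 6.11 = 42.89 m². Wetted perimeter P = b + 2y = 7.02 + 2×6.11 = 19.24 m.
Hydraulic radius R = A/P = 42.89/19.24 = 2.229 m.
From Manning's equation, S = [nQ / (1 A R^(2/3))]² = [0.04 × 35.7 / (1 × 42.89 × 2.229^(2/3))]² = 0.000381.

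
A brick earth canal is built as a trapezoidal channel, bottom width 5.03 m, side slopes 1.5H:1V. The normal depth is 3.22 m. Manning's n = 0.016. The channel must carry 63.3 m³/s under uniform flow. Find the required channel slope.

S = 0.00043

With bottom width b = 5.03 m and side slope z = 1.5: A = (b + zy)y = (5.03 + 1.5×3.22)×3.22 = 31.75 m²; P = b + 2y√(1+z²) = 5.03 + 2×3.22×1.803 = 16.64 m.
Hydraulic radius R = A/P = 31.75/16.64 = 1.908 m.
From Manning's equation, S = [nQ / (1 A R^(2/3))]² = [0.016 × 63.3 / (1 × 31.75 × 1.908^(2/3))]² = 0.00043.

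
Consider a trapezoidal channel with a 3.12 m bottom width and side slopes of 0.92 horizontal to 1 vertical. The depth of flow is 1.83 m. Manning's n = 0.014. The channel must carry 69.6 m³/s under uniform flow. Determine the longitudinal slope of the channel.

With bottom width b = 3.12 m and side slope z = 0.92: A = (b + zy)y = (3.12 + 0.92×1.83)×1.83 = 8.791 m²; P = b + 2y√(1+z²) = 3.12 + 2×1.83×1.359 = 8.093 m.
Hydraulic radius R = A/P = 8.791/8.093 = 1.086 m.
From Manning's equation, S = [nQ / (1 A R^(2/3))]² = [0.014 × 69.6 / (1 × 8.791 × 1.086^(2/3))]² = 0.011.

S = 0.011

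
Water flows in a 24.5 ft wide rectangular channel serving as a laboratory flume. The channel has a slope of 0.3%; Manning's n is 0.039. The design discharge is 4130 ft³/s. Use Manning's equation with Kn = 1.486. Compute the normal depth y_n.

y_n = 20.7 ft

Manning's equation rearranged: A R^(2/3) = nQ / (1.486·√S) = 0.039 × 4130 / (1.486 × √0.003) = 1979.
Try y = 26.3 ft: A R^(2/3) = 2654 — too large.
Try y = 17.2 ft: A R^(2/3) = 1565 — too small.
Try y = 20.7 ft: A R^(2/3) = 1977 — ≈ 1979.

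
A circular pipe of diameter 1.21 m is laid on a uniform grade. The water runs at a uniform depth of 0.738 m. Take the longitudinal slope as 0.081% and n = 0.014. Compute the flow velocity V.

V = 0.988 m/s

For a circular section of diameter D = 1.21 m at depth y = 0.738 m, the central angle is θ = 2 arccos(1 − 2y/D) = 3.585 rad. Then A = (D²/8)(θ − sin θ) = 0.7346 m² and P = Dθ/2 = 2.169 m.
Hydraulic radius R = A/P = 0.7346/2.169 = 0.3387 m.
From Manning's equation, V = (1/n) R^(2/3) S^(1/2) = (1/0.014) × 0.3387^(2/3) × 0.00081^(1/2) = 0.988 m/s.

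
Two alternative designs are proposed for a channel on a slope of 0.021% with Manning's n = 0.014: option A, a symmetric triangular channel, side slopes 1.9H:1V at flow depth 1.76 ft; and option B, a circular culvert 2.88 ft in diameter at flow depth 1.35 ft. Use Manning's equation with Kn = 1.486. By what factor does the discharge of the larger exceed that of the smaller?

2.13

Channel A: For a triangular section with side slope z = 1.9: A = zy² = 1.9×1.76² = 5.885 ft²; P = 2y√(1+z²) = 2×1.76×2.147 = 7.558 ft. Hydraulic radius R = A/P = 5.885/7.558 = 0.7787 ft. Q_A = (1.486/0.014)·5.885·0.7787^(2/3)·√0.00021 = 7.662 ft³/s.
Channel B: For a circular section of diameter D = 2.88 ft at depth y = 1.35 ft, the central angle is θ = 2 arccos(1 − 2y/D) = 3.017 rad. Then A = (D²/8)(θ − sin θ) = 2.998 ft² and P = Dθ/2 = 4.344 ft. Hydraulic radius R = A/P = 2.998/4.344 = 0.6902 ft. Q_B = (1.486/0.014)·2.998·0.6902^(2/3)·√0.00021 = 3.602 ft³/s.
The larger discharge is 7.662 ft³/s and the smaller is 3.602 ft³/s; the ratio is 2.13.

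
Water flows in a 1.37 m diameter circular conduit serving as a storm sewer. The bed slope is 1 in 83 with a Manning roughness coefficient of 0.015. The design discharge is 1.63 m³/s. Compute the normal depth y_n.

y_n = 0.522 m

Manning's equation rearranged: A R^(2/3) = nQ / (1·√S) = 0.015 × 1.63 / (√0.01205) = 0.2228.
Try y = 0.628 m: A R^(2/3) = 0.3105 — high.
Try y = 0.382 m: A R^(2/3) = 0.1226 — low.
Try y = 0.522 m: A R^(2/3) = 0.2224 — ≈ 0.2228.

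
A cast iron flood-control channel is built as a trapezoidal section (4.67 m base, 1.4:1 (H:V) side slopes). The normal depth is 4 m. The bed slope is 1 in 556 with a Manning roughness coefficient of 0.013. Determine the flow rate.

Q = 229 m³/s

With bottom width b = 4.67 m and side slope z = 1.4: A = (b + zy)y = (4.67 + 1.4×4)×4 = 41.08 m²; P = b + 2y√(1+z²) = 4.67 + 2×4×1.72 = 18.43 m.
Hydraulic radius R = A/P = 41.08/18.43 = 2.229 m.
Manning's equation: Q = (1/n) A R^(2/3) S^(1/2) = (1/0.013) × 41.08 × 2.229^(2/3) × 0.001799^(1/2) = 229 m³/s.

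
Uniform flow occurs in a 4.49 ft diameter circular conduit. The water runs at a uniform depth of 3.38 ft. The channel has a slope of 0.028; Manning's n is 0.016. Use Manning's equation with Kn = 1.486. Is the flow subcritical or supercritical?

For a circular section of diameter D = 4.49 ft at depth y = 3.38 ft, the central angle is θ = 2 arccos(1 − 2y/D) = 4.202 rad. Then A = (D²/8)(θ − sin θ) = 12.79 ft² and P = Dθ/2 = 9.433 ft.
Hydraulic radius R = A/P = 12.79/9.433 = 1.356 ft.
V = (1.486/n) R^(2/3) √S = (1.486/0.016) × 1.356^(2/3) × √0.028 = 19.04 ft/s. Hydraulic depth D_h = A/T = 12.79/3.874 = 3.301 ft.
Froude number Fr = V/√(g·D_h) = 19.04/√(32.2×3.301) = 1.85, which is greater than 1, so the flow is supercritical.

supercritical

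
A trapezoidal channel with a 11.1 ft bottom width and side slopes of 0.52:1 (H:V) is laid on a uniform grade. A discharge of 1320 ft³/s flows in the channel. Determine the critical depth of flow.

y_c = 6.79 ft

At critical depth, Q² T / (g A³) = 1, i.e. A³/T = Q²/g = 1320²/32.2 = 54110.
Try y = 5.09 ft: A³/T = 20900 — short.
Try y = 8.05 ft: A³/T = 95690 — over.
Try y = 6.79 ft: A³/T = 53980 — matches.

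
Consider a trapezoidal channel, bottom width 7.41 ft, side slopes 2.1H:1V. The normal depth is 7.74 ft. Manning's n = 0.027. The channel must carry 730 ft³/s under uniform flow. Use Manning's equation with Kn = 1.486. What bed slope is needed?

S = 0.000769

With bottom width b = 7.41 ft and side slope z = 2.1: A = (b + zy)y = (7.41 + 2.1×7.74)×7.74 = 183.2 ft²; P = b + 2y√(1+z²) = 7.41 + 2×7.74×2.326 = 43.42 ft.
Hydraulic radius R = A/P = 183.2/43.42 = 4.219 ft.
From Manning's equation, S = [nQ / (1.486 A R^(2/3))]² = [0.027 × 730 / (1.486 × 183.2 × 4.219^(2/3))]² = 0.000769.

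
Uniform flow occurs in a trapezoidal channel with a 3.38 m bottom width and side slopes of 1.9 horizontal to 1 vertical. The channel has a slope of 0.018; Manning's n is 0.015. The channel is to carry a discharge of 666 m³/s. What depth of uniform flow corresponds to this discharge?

Manning's equation rearranged: A R^(2/3) = nQ / (1·√S) = 0.015 × 666 / (√0.018) = 74.46.
Try y = 4.47 m: A R^(2/3) = 93.83 — over.
Try y = 4.04 m: A R^(2/3) = 74.52 — ≈ 74.46.

y_n = 4.04 m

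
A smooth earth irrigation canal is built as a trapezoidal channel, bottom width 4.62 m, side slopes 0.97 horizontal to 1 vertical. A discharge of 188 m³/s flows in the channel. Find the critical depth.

y_c = 4.14 m

At critical depth, Q² T / (g A³) = 1, i.e. A³/T = Q²/g = 188²/9.81 = 3603.
Try y = 5.04 m: A³/T = 7645 — over.
Try y = 3.49 m: A³/T = 1915 — short.
Try y = 4.14 m: A³/T = 3612 — matches.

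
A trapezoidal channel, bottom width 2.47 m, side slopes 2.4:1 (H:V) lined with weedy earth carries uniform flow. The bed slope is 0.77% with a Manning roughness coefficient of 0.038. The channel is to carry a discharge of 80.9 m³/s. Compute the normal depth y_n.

Manning's equation rearranged: A R^(2/3) = nQ / (1·√S) = 0.038 × 80.9 / (√0.0077) = 35.03.
At y = 1.94 m: A R^(2/3) = 14.74 — low.
At y = 3.23 m: A R^(2/3) = 47.28 — high.
At y = 2.84 m: A R^(2/3) = 35.01 — matches.

y_n = 2.84 m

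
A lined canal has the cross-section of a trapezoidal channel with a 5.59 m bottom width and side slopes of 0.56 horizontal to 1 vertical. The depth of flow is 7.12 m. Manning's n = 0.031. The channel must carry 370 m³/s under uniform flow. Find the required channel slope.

S = 0.00623

With bottom width b = 5.59 m and side slope z = 0.56: A = (b + zy)y = (5.59 + 0.56×7.12)×7.12 = 68.19 m²; P = b + 2y√(1+z²) = 5.59 + 2×7.12×1.146 = 21.91 m.
Hydraulic radius R = A/P = 68.19/21.91 = 3.112 m.
From Manning's equation, S = [nQ / (1 A R^(2/3))]² = [0.031 × 370 / (1 × 68.19 × 3.112^(2/3))]² = 0.00623.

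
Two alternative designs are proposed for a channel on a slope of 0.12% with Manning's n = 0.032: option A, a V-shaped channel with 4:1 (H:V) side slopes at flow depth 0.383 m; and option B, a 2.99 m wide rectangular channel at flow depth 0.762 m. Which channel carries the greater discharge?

channel B

Channel A: For a triangular section with side slope z = 4: A = zy² = 4×0.383² = 0.5868 m²; P = 2y√(1+z²) = 2×0.383×4.123 = 3.158 m. Hydraulic radius R = A/P = 0.5868/3.158 = 0.1858 m. Q_A = (1/0.032)·0.5868·0.1858^(2/3)·√0.0012 = 0.2068 m³/s.
Channel B: Flow area A = b·y = 2.99 × 0.762 = 2.278 m². Wetted perimeter P = b + 2y = 2.99 + 2×0.762 = 4.514 m. Hydraulic radius R = A/P = 2.278/4.514 = 0.5047 m. Q_B = (1/0.032)·2.278·0.5047^(2/3)·√0.0012 = 1.564 m³/s.
Q_A = 0.2068 m³/s vs Q_B = 1.564 m³/s, so channel B carries more.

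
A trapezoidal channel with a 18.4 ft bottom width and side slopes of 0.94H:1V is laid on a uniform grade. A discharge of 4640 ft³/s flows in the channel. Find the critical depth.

At critical depth, Q² T / (g A³) = 1, i.e. A³/T = Q²/g = 4640²/32.2 = 668600.
At y = 8.62 ft: A³/T = 344500 — short.
At y = 12.3 ft: A³/T = 1205000 — over.
At y = 10.4 ft: A³/T = 663000 — matches.

y_c = 10.4 ft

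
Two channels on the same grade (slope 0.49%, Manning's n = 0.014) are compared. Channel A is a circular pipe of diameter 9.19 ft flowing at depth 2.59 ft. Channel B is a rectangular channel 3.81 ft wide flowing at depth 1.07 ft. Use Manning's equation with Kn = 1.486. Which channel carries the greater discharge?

Channel A: For a circular section of diameter D = 9.19 ft at depth y = 2.59 ft, the central angle is θ = 2 arccos(1 − 2y/D) = 2.239 rad. Then A = (D²/8)(θ − sin θ) = 15.34 ft² and P = Dθ/2 = 10.29 ft. Hydraulic radius R = A/P = 15.34/10.29 = 1.492 ft. Q_A = (1.486/0.014)·15.34·1.492^(2/3)·√0.0049 = 148.8 ft³/s.
Channel B: Flow area A = b·y = 3.81 × 1.07 = 4.077 ft². Wetted perimeter P = b + 2y = 3.81 + 2×1.07 = 5.95 ft. Hydraulic radius R = A/P = 4.077/5.95 = 0.6852 ft. Q_B = (1.486/0.014)·4.077·0.6852^(2/3)·√0.0049 = 23.54 ft³/s.
Q_A = 148.8 ft³/s vs Q_B = 23.54 ft³/s, so channel A carries more.

channel A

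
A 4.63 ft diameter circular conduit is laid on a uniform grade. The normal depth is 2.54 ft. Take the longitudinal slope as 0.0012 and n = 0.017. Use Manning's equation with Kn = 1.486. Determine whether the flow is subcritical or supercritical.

For a circular section of diameter D = 4.63 ft at depth y = 2.54 ft, the central angle is θ = 2 arccos(1 − 2y/D) = 3.336 rad. Then A = (D²/8)(θ − sin θ) = 9.458 ft² and P = Dθ/2 = 7.723 ft.
Hydraulic radius R = A/P = 9.458/7.723 = 1.225 ft.
V = (1.486/n) R^(2/3) √S = (1.486/0.017) × 1.225^(2/3) × √0.0012 = 3.466 ft/s. Hydraulic depth D_h = A/T = 9.458/4.608 = 2.053 ft.
Froude number Fr = V/√(g·D_h) = 3.466/√(32.2×2.053) = 0.426, which is less than 1, so the flow is subcritical.

subcritical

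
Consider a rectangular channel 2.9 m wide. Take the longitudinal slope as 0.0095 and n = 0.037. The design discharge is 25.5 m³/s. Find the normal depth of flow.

Manning's equation rearranged: A R^(2/3) = nQ / (1·√S) = 0.037 × 25.5 / (√0.0095) = 9.68.
Trying y = 3.61 m: A R^(2/3) = 10.71 — too large.
Trying y = 2.4 m: A R^(2/3) = 6.507 — too small.
Trying y = 3.32 m: A R^(2/3) = 9.687 — close enough.

y_n = 3.32 m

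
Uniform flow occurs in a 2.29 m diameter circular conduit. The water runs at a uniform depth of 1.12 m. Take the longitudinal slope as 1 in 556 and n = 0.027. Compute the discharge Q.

For a circular section of diameter D = 2.29 m at depth y = 1.12 m, the central angle is θ = 2 arccos(1 − 2y/D) = 3.098 rad. Then A = (D²/8)(θ − sin θ) = 2.002 m² and P = Dθ/2 = 3.547 m.
Hydraulic radius R = A/P = 2.002/3.547 = 0.5644 m.
Manning's equation: Q = (1/n) A R^(2/3) S^(1/2) = (1/0.027) × 2.002 × 0.5644^(2/3) × 0.001799^(1/2) = 2.15 m³/s.

Q = 2.15 m³/s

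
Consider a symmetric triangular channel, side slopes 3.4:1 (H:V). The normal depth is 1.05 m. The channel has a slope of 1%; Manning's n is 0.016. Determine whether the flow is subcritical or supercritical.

supercritical

For a triangular section with side slope z = 3.4: A = zy² = 3.4×1.05² = 3.748 m²; P = 2y√(1+z²) = 2×1.05×3.544 = 7.442 m.
Hydraulic radius R = A/P = 3.748/7.442 = 0.5037 m.
V = (1/n) R^(2/3) √S = (1/0.016) × 0.5037^(2/3) × √0.01 = 3.956 m/s. Hydraulic depth D_h = A/T = 3.748/7.14 = 0.525 m.
Froude number Fr = V/√(g·D_h) = 3.956/√(9.81×0.525) = 1.74, which is greater than 1, so the flow is supercritical.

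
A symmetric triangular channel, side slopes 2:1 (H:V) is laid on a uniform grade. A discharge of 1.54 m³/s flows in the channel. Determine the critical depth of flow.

y_c = 0.655 m

At critical depth, Q² T / (g A³) = 1, i.e. A³/T = Q²/g = 1.54²/9.81 = 0.2418.
Trying y = 0.716 m: A³/T = 0.3764 — high.
Trying y = 0.463 m: A³/T = 0.04255 — low.
Trying y = 0.655 m: A³/T = 0.2411 — ≈ 0.2418.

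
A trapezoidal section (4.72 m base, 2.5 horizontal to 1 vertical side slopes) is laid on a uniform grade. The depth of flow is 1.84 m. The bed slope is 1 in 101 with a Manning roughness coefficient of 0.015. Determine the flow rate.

With bottom width b = 4.72 m and side slope z = 2.5: A = (b + zy)y = (4.72 + 2.5×1.84)×1.84 = 17.15 m²; P = b + 2y√(1+z²) = 4.72 + 2×1.84×2.693 = 14.63 m.
Hydraulic radius R = A/P = 17.15/14.63 = 1.172 m.
Manning's equation: Q = (1/n) A R^(2/3) S^(1/2) = (1/0.015) × 17.15 × 1.172^(2/3) × 0.009901^(1/2) = 126 m³/s.

Q = 126 m³/s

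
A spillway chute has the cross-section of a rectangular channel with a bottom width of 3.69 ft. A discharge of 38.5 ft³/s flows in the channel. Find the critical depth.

For a rectangular channel, critical depth y_c = (q²/g)^(1/3) where q = Q/b = 38.5/3.69 = 10.43 ft²/s.
So y_c = (10.43²/32.2)^(1/3) = 1.5 ft.

y_c = 1.5 ft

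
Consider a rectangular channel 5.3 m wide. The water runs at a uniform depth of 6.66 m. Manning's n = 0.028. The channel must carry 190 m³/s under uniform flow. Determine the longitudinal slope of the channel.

Flow area A = b·y = 5.3 × 6.66 = 35.3 m². Wetted perimeter P = b + 2y = 5.3 + 2×6.66 = 18.62 m.
Hydraulic radius R = A/P = 35.3/18.62 = 1.896 m.
From Manning's equation, S = [nQ / (1 A R^(2/3))]² = [0.028 × 190 / (1 × 35.3 × 1.896^(2/3))]² = 0.00968.

S = 0.00968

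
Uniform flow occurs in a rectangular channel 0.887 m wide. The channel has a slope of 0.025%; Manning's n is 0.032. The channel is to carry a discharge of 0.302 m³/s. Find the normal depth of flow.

Manning's equation rearranged: A R^(2/3) = nQ / (1·√S) = 0.032 × 0.302 / (√0.00025) = 0.6112.
At y = 1.1 m: A R^(2/3) = 0.4527 — low.
At y = 1.61 m: A R^(2/3) = 0.7062 — high.
At y = 1.42 m: A R^(2/3) = 0.6111 — matches.

y_n = 1.42 m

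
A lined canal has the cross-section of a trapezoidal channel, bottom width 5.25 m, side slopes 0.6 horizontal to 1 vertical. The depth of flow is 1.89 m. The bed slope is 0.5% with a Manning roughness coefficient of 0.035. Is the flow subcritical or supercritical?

subcritical

With bottom width b = 5.25 m and side slope z = 0.6: A = (b + zy)y = (5.25 + 0.6×1.89)×1.89 = 12.07 m²; P = b + 2y√(1+z²) = 5.25 + 2×1.89×1.166 = 9.658 m.
Hydraulic radius R = A/P = 12.07/9.658 = 1.249 m.
V = (1/n) R^(2/3) √S = (1/0.035) × 1.249^(2/3) × √0.005 = 2.343 m/s. Hydraulic depth D_h = A/T = 12.07/7.518 = 1.605 m.
Froude number Fr = V/√(g·D_h) = 2.343/√(9.81×1.605) = 0.591, which is less than 1, so the flow is subcritical.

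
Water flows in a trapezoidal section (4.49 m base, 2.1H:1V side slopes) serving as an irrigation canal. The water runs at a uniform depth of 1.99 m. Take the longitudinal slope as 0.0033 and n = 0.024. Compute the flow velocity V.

V = 2.78 m/s

With bottom width b = 4.49 m and side slope z = 2.1: A = (b + zy)y = (4.49 + 2.1×1.99)×1.99 = 17.25 m²; P = b + 2y√(1+z²) = 4.49 + 2×1.99×2.326 = 13.75 m.
Hydraulic radius R = A/P = 17.25/13.75 = 1.255 m.
From Manning's equation, V = (1/n) R^(2/3) S^(1/2) = (1/0.024) × 1.255^(2/3) × 0.0033^(1/2) = 2.78 m/s.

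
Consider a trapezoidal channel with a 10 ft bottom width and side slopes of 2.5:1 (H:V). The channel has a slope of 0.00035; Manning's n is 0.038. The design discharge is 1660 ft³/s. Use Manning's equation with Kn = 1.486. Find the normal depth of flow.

y_n = 13.7 ft

Manning's equation rearranged: A R^(2/3) = nQ / (1.486·√S) = 0.038 × 1660 / (1.486 × √0.00035) = 2269.
Trying y = 11.6 ft: A R^(2/3) = 1534 — short.
Trying y = 13.7 ft: A R^(2/3) = 2268 — close enough.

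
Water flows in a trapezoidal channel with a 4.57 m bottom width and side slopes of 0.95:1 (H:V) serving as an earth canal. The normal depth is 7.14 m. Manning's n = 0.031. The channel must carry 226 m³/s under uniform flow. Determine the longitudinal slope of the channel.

S = 0.0015

With bottom width b = 4.57 m and side slope z = 0.95: A = (b + zy)y = (4.57 + 0.95×7.14)×7.14 = 81.06 m²; P = b + 2y√(1+z²) = 4.57 + 2×7.14×1.379 = 24.27 m.
Hydraulic radius R = A/P = 81.06/24.27 = 3.34 m.
From Manning's equation, S = [nQ / (1 A R^(2/3))]² = [0.031 × 226 / (1 × 81.06 × 3.34^(2/3))]² = 0.0015.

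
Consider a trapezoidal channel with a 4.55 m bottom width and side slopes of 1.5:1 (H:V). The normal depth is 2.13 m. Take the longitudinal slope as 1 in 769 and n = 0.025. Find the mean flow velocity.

V = 1.76 m/s

With bottom width b = 4.55 m and side slope z = 1.5: A = (b + zy)y = (4.55 + 1.5×2.13)×2.13 = 16.5 m²; P = b + 2y√(1+z²) = 4.55 + 2×2.13×1.803 = 12.23 m.
Hydraulic radius R = A/P = 16.5/12.23 = 1.349 m.
From Manning's equation, V = (1/n) R^(2/3) S^(1/2) = (1/0.025) × 1.349^(2/3) × 0.0013^(1/2) = 1.76 m/s.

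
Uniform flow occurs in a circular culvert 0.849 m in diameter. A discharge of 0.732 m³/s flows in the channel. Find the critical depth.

y_c = 0.512 m

At critical depth, Q² T / (g A³) = 1, i.e. A³/T = Q²/g = 0.732²/9.81 = 0.05462.
Try y = 0.383 m: A³/T = 0.01803 — short.
Try y = 0.563 m: A³/T = 0.07887 — over.
Try y = 0.512 m: A³/T = 0.05468 — ≈ 0.05462.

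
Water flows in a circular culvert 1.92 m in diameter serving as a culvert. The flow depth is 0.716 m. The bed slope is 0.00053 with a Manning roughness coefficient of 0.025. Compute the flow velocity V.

For a circular section of diameter D = 1.92 m at depth y = 0.716 m, the central angle is θ = 2 arccos(1 − 2y/D) = 2.628 rad. Then A = (D²/8)(θ − sin θ) = 0.9843 m² and P = Dθ/2 = 2.523 m.
Hydraulic radius R = A/P = 0.9843/2.523 = 0.3902 m.
From Manning's equation, V = (1/n) R^(2/3) S^(1/2) = (1/0.025) × 0.3902^(2/3) × 0.00053^(1/2) = 0.492 m/s.

V = 0.492 m/s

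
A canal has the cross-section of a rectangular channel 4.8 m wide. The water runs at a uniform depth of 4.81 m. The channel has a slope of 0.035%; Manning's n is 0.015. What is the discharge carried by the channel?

Q = 39.4 m³/s

Flow area A = b·y = 4.8 × 4.81 = 23.09 m². Wetted perimeter P = b + 2y = 4.8 + 2×4.81 = 14.42 m.
Hydraulic radius R = A/P = 23.09/14.42 = 1.601 m.
Manning's equation: Q = (1/n) A R^(2/3) S^(1/2) = (1/0.015) × 23.09 × 1.601^(2/3) × 0.00035^(1/2) = 39.4 m³/s.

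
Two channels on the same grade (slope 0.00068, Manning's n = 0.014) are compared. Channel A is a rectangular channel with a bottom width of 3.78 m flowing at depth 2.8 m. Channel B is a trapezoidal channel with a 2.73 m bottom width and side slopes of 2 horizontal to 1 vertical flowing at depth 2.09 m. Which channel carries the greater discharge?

channel B

Channel A: Flow area A = b·y = 3.78 × 2.8 = 10.58 m². Wetted perimeter P = b + 2y = 3.78 + 2×2.8 = 9.38 m. Hydraulic radius R = A/P = 10.58/9.38 = 1.128 m. Q_A = (1/0.014)·10.58·1.128^(2/3)·√0.00068 = 21.37 m³/s.
Channel B: With bottom width b = 2.73 m and side slope z = 2: A = (b + zy)y = (2.73 + 2×2.09)×2.09 = 14.44 m²; P = b + 2y√(1+z²) = 2.73 + 2×2.09×2.236 = 12.08 m. Hydraulic radius R = A/P = 14.44/12.08 = 1.196 m. Q_B = (1/0.014)·14.44·1.196^(2/3)·√0.00068 = 30.31 m³/s.
Q_A = 21.37 m³/s vs Q_B = 30.31 m³/s, so channel B carries more.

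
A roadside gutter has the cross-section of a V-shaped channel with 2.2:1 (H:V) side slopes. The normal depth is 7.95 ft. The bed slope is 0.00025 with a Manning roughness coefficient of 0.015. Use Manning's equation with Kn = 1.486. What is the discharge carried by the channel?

For a triangular section with side slope z = 2.2: A = zy² = 2.2×7.95² = 139 ft²; P = 2y√(1+z²) = 2×7.95×2.417 = 38.42 ft.
Hydraulic radius R = A/P = 139/38.42 = 3.619 ft.
Manning's equation: Q = (1.486/n) A R^(2/3) S^(1/2) = (1.486/0.015) × 139 × 3.619^(2/3) × 0.00025^(1/2) = 513 ft³/s.

Q = 513 ft³/s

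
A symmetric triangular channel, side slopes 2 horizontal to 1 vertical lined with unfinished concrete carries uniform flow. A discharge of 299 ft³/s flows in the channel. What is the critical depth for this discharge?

y_c = 4.25 ft

At critical depth, Q² T / (g A³) = 1, i.e. A³/T = Q²/g = 299²/32.2 = 2776.
Try y = 3.64 ft: A³/T = 1278 — low.
Try y = 4.25 ft: A³/T = 2773 — ≈ 2776.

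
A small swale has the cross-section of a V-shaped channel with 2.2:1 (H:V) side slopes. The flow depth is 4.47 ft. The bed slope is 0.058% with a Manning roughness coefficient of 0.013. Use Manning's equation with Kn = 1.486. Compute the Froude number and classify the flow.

For a triangular section with side slope z = 2.2: A = zy² = 2.2×4.47² = 43.96 ft²; P = 2y√(1+z²) = 2×4.47×2.417 = 21.6 ft.
Hydraulic radius R = A/P = 43.96/21.6 = 2.035 ft.
V = (1.486/n) R^(2/3) √S = (1.486/0.013) × 2.035^(2/3) × √0.00058 = 4.42 ft/s. Hydraulic depth D_h = A/T = 43.96/19.67 = 2.235 ft.
Froude number Fr = V/√(g·D_h) = 4.42/√(32.2×2.235) = 0.521, which is less than 1, so the flow is subcritical.

subcritical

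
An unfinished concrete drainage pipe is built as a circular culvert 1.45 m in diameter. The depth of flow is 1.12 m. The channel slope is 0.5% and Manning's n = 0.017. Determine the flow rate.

Q = 3.29 m³/s

For a circular section of diameter D = 1.45 m at depth y = 1.12 m, the central angle is θ = 2 arccos(1 − 2y/D) = 4.294 rad. Then A = (D²/8)(θ − sin θ) = 1.369 m² and P = Dθ/2 = 3.113 m.
Hydraulic radius R = A/P = 1.369/3.113 = 0.4396 m.
Manning's equation: Q = (1/n) A R^(2/3) S^(1/2) = (1/0.017) × 1.369 × 0.4396^(2/3) × 0.005^(1/2) = 3.29 m³/s.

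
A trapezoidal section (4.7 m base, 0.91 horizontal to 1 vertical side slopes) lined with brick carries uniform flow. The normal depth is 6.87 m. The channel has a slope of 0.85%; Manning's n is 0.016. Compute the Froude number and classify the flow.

With bottom width b = 4.7 m and side slope z = 0.91: A = (b + zy)y = (4.7 + 0.91×6.87)×6.87 = 75.24 m²; P = b + 2y√(1+z²) = 4.7 + 2×6.87×1.352 = 23.28 m.
Hydraulic radius R = A/P = 75.24/23.28 = 3.232 m.
V = (1/n) R^(2/3) √S = (1/0.016) × 3.232^(2/3) × √0.0085 = 12.6 m/s. Hydraulic depth D_h = A/T = 75.24/17.2 = 4.373 m.
Froude number Fr = V/√(g·D_h) = 12.6/√(9.81×4.373) = 1.92, which is greater than 1, so the flow is supercritical.

supercritical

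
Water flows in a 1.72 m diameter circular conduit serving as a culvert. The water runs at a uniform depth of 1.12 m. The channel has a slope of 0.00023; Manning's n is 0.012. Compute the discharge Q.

Q = 1.27 m³/s

For a circular section of diameter D = 1.72 m at depth y = 1.12 m, the central angle is θ = 2 arccos(1 − 2y/D) = 3.756 rad. Then A = (D²/8)(θ − sin θ) = 1.602 m² and P = Dθ/2 = 3.23 m.
Hydraulic radius R = A/P = 1.602/3.23 = 0.496 m.
Manning's equation: Q = (1/n) A R^(2/3) S^(1/2) = (1/0.012) × 1.602 × 0.496^(2/3) × 0.00023^(1/2) = 1.27 m³/s.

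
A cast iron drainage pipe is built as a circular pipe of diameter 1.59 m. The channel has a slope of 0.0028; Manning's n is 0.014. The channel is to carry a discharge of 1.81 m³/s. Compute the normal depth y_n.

y_n = 0.744 m

Manning's equation rearranged: A R^(2/3) = nQ / (1·√S) = 0.014 × 1.81 / (√0.0028) = 0.4789.
At y = 0.818 m: A R^(2/3) = 0.5632 — over.
At y = 0.653 m: A R^(2/3) = 0.3796 — short.
At y = 0.744 m: A R^(2/3) = 0.4788 — close enough.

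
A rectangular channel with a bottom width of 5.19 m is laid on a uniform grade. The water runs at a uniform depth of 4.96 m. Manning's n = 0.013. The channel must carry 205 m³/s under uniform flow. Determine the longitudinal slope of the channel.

Flow area A = b·y = 5.19 × 4.96 = 25.74 m². Wetted perimeter P = b + 2y = 5.19 + 2×4.96 = 15.11 m.
Hydraulic radius R = A/P = 25.74/15.11 = 1.704 m.
From Manning's equation, S = [nQ / (1 A R^(2/3))]² = [0.013 × 205 / (1 × 25.74 × 1.704^(2/3))]² = 0.00527.

S = 0.00527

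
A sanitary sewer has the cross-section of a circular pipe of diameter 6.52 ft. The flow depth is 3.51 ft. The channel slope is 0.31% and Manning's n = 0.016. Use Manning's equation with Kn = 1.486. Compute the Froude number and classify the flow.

For a circular section of diameter D = 6.52 ft at depth y = 3.51 ft, the central angle is θ = 2 arccos(1 − 2y/D) = 3.295 rad. Then A = (D²/8)(θ − sin θ) = 18.32 ft² and P = Dθ/2 = 10.74 ft.
Hydraulic radius R = A/P = 18.32/10.74 = 1.706 ft.
V = (1.486/n) R^(2/3) √S = (1.486/0.016) × 1.706^(2/3) × √0.0031 = 7.382 ft/s. Hydraulic depth D_h = A/T = 18.32/6.501 = 2.818 ft.
Froude number Fr = V/√(g·D_h) = 7.382/√(32.2×2.818) = 0.775, which is less than 1, so the flow is subcritical.

subcritical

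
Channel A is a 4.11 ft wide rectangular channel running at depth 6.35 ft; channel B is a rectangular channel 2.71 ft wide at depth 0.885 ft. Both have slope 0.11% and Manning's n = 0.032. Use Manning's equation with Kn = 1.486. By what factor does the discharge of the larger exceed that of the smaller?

22.1

Channel A: Flow area A = b·y = 4.11 × 6.35 = 26.1 ft². Wetted perimeter P = b + 2y = 4.11 + 2×6.35 = 16.81 ft. Hydraulic radius R = A/P = 26.1/16.81 = 1.553 ft. Q_A = (1.486/0.032)·26.1·1.553^(2/3)·√0.0011 = 53.89 ft³/s.
Channel B: Flow area A = b·y = 2.71 × 0.885 = 2.398 ft². Wetted perimeter P = b + 2y = 2.71 + 2×0.885 = 4.48 ft. Hydraulic radius R = A/P = 2.398/4.48 = 0.5353 ft. Q_B = (1.486/0.032)·2.398·0.5353^(2/3)·√0.0011 = 2.435 ft³/s.
The larger discharge is 53.89 ft³/s and the smaller is 2.435 ft³/s; the ratio is 22.1.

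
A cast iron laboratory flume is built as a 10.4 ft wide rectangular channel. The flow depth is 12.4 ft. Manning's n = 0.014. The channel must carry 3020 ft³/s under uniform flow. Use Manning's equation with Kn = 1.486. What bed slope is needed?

S = 0.00862

Flow area A = b·y = 10.4 × 12.4 = 129 ft². Wetted perimeter P = b + 2y = 10.4 + 2×12.4 = 35.2 ft.
Hydraulic radius R = A/P = 129/35.2 = 3.664 ft.
From Manning's equation, S = [nQ / (1.486 A R^(2/3))]² = [0.014 × 3020 / (1.486 × 129 × 3.664^(2/3))]² = 0.00862.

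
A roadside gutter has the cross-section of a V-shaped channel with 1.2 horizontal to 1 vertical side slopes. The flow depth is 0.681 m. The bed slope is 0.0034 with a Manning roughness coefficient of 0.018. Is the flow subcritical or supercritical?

For a triangular section with side slope z = 1.2: A = zy² = 1.2×0.681² = 0.5565 m²; P = 2y√(1+z²) = 2×0.681×1.562 = 2.128 m.
Hydraulic radius R = A/P = 0.5565/2.128 = 0.2616 m.
V = (1/n) R^(2/3) √S = (1/0.018) × 0.2616^(2/3) × √0.0034 = 1.325 m/s. Hydraulic depth D_h = A/T = 0.5565/1.634 = 0.3405 m.
Froude number Fr = V/√(g·D_h) = 1.325/√(9.81×0.3405) = 0.725, which is less than 1, so the flow is subcritical.

subcritical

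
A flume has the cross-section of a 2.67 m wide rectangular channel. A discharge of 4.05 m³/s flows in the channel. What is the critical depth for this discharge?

y_c = 0.617 m

For a rectangular channel, critical depth y_c = (q²/g)^(1/3) where q = Q/b = 4.05/2.67 = 1.517 m²/s.
So y_c = (1.517²/9.81)^(1/3) = 0.617 m.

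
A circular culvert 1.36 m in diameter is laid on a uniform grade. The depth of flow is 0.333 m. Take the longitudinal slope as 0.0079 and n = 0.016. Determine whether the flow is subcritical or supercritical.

supercritical

For a circular section of diameter D = 1.36 m at depth y = 0.333 m, the central angle is θ = 2 arccos(1 − 2y/D) = 2.071 rad. Then A = (D²/8)(θ − sin θ) = 0.2758 m² and P = Dθ/2 = 1.408 m.
Hydraulic radius R = A/P = 0.2758/1.408 = 0.1959 m.
V = (1/n) R^(2/3) √S = (1/0.016) × 0.1959^(2/3) × √0.0079 = 1.874 m/s. Hydraulic depth D_h = A/T = 0.2758/1.17 = 0.2358 m.
Froude number Fr = V/√(g·D_h) = 1.874/√(9.81×0.2358) = 1.23, which is greater than 1, so the flow is supercritical.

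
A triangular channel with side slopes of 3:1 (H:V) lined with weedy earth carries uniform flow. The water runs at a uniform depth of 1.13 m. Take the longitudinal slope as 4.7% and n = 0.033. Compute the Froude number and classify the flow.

For a triangular section with side slope z = 3: A = zy² = 3×1.13² = 3.831 m²; P = 2y√(1+z²) = 2×1.13×3.162 = 7.147 m.
Hydraulic radius R = A/P = 3.831/7.147 = 0.536 m.
V = (1/n) R^(2/3) √S = (1/0.033) × 0.536^(2/3) × √0.047 = 4.335 m/s. Hydraulic depth D_h = A/T = 3.831/6.78 = 0.565 m.
Froude number Fr = V/√(g·D_h) = 4.335/√(9.81×0.565) = 1.84, which is greater than 1, so the flow is supercritical.

supercritical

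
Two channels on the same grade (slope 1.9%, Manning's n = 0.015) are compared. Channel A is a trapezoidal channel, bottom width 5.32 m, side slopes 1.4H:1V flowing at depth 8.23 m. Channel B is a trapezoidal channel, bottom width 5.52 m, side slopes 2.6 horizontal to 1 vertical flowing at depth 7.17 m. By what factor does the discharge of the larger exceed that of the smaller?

Channel A: With bottom width b = 5.32 m and side slope z = 1.4: A = (b + zy)y = (5.32 + 1.4×8.23)×8.23 = 138.6 m²; P = b + 2y√(1+z²) = 5.32 + 2×8.23×1.72 = 33.64 m. Hydraulic radius R = A/P = 138.6/33.64 = 4.121 m. Q_A = (1/0.015)·138.6·4.121^(2/3)·√0.019 = 3274 m³/s.
Channel B: With bottom width b = 5.52 m and side slope z = 2.6: A = (b + zy)y = (5.52 + 2.6×7.17)×7.17 = 173.2 m²; P = b + 2y√(1+z²) = 5.52 + 2×7.17×2.786 = 45.47 m. Hydraulic radius R = A/P = 173.2/45.47 = 3.81 m. Q_B = (1/0.015)·173.2·3.81^(2/3)·√0.019 = 3884 m³/s.
The larger discharge is 3884 m³/s and the smaller is 3274 m³/s; the ratio is 1.19.

1.19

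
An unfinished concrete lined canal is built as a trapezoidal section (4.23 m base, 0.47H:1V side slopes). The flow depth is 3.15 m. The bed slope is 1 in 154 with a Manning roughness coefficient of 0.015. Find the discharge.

Q = 133 m³/s

With bottom width b = 4.23 m and side slope z = 0.47: A = (b + zy)y = (4.23 + 0.47×3.15)×3.15 = 17.99 m²; P = b + 2y√(1+z²) = 4.23 + 2×3.15×1.105 = 11.19 m.
Hydraulic radius R = A/P = 17.99/11.19 = 1.607 m.
Manning's equation: Q = (1/n) A R^(2/3) S^(1/2) = (1/0.015) × 17.99 × 1.607^(2/3) × 0.006494^(1/2) = 133 m³/s.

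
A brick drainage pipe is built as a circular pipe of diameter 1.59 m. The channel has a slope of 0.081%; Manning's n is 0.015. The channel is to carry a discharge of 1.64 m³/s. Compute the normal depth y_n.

y_n = 1.08 m

Manning's equation rearranged: A R^(2/3) = nQ / (1·√S) = 0.015 × 1.64 / (√0.00081) = 0.8644.
Try y = 0.917 m: A R^(2/3) = 0.6782 — too small.
Try y = 1.33 m: A R^(2/3) = 1.092 — too large.
Try y = 1.08 m: A R^(2/3) = 0.8634 — matches.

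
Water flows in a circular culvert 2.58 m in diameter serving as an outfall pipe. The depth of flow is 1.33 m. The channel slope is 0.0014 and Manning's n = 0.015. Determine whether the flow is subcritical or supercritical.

For a circular section of diameter D = 2.58 m at depth y = 1.33 m, the central angle is θ = 2 arccos(1 − 2y/D) = 3.204 rad. Then A = (D²/8)(θ − sin θ) = 2.717 m² and P = Dθ/2 = 4.133 m.
Hydraulic radius R = A/P = 2.717/4.133 = 0.6575 m.
V = (1/n) R^(2/3) √S = (1/0.015) × 0.6575^(2/3) × √0.0014 = 1.886 m/s. Hydraulic depth D_h = A/T = 2.717/2.579 = 1.054 m.
Froude number Fr = V/√(g·D_h) = 1.886/√(9.81×1.054) = 0.587, which is less than 1, so the flow is subcritical.

subcritical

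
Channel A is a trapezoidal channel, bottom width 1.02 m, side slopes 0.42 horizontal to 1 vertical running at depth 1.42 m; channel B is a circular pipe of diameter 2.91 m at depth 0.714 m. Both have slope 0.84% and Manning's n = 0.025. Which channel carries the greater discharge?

channel A

Channel A: With bottom width b = 1.02 m and side slope z = 0.42: A = (b + zy)y = (1.02 + 0.42×1.42)×1.42 = 2.295 m²; P = b + 2y√(1+z²) = 1.02 + 2×1.42×1.085 = 4.1 m. Hydraulic radius R = A/P = 2.295/4.1 = 0.5598 m. Q_A = (1/0.025)·2.295·0.5598^(2/3)·√0.0084 = 5.715 m³/s.
Channel B: For a circular section of diameter D = 2.91 m at depth y = 0.714 m, the central angle is θ = 2 arccos(1 − 2y/D) = 2.073 rad. Then A = (D²/8)(θ − sin θ) = 1.266 m² and P = Dθ/2 = 3.016 m. Hydraulic radius R = A/P = 1.266/3.016 = 0.4199 m. Q_B = (1/0.025)·1.266·0.4199^(2/3)·√0.0084 = 2.603 m³/s.
Q_A = 5.715 m³/s vs Q_B = 2.603 m³/s, so channel A carries more.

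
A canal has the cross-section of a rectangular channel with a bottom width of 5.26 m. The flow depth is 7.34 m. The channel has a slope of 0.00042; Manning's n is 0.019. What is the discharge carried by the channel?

Flow area A = b·y = 5.26 × 7.34 = 38.61 m². Wetted perimeter P = b + 2y = 5.26 + 2×7.34 = 19.94 m.
Hydraulic radius R = A/P = 38.61/19.94 = 1.936 m.
Manning's equation: Q = (1/n) A R^(2/3) S^(1/2) = (1/0.019) × 38.61 × 1.936^(2/3) × 0.00042^(1/2) = 64.7 m³/s.

Q = 64.7 m³/s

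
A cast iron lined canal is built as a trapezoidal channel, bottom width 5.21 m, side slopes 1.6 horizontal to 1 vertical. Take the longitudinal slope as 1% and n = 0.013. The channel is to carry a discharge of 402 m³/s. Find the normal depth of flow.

y_n = 3.24 m

Manning's equation rearranged: A R^(2/3) = nQ / (1·√S) = 0.013 × 402 / (√0.01) = 52.26.
Trying y = 4.01 m: A R^(2/3) = 81.04 — high.
Trying y = 2.71 m: A R^(2/3) = 36.5 — low.
Trying y = 3.24 m: A R^(2/3) = 52.23 — close enough.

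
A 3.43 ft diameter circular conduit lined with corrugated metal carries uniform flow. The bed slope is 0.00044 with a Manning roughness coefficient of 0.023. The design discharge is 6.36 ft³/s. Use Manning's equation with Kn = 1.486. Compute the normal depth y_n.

Manning's equation rearranged: A R^(2/3) = nQ / (1.486·√S) = 0.023 × 6.36 / (1.486 × √0.00044) = 4.693.
At y = 1.55 ft: A R^(2/3) = 3.5 — low.
At y = 2.33 ft: A R^(2/3) = 6.709 — high.
At y = 1.84 ft: A R^(2/3) = 4.69 — matches.

y_n = 1.84 ft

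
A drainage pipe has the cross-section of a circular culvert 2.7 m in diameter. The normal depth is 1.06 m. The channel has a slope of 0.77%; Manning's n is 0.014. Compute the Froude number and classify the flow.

supercritical

For a circular section of diameter D = 2.7 m at depth y = 1.06 m, the central angle is θ = 2 arccos(1 − 2y/D) = 2.709 rad. Then A = (D²/8)(θ − sin θ) = 2.086 m² and P = Dθ/2 = 3.657 m.
Hydraulic radius R = A/P = 2.086/3.657 = 0.5704 m.
V = (1/n) R^(2/3) √S = (1/0.014) × 0.5704^(2/3) × √0.0077 = 4.311 m/s. Hydraulic depth D_h = A/T = 2.086/2.637 = 0.791 m.
Froude number Fr = V/√(g·D_h) = 4.311/√(9.81×0.791) = 1.55, which is greater than 1, so the flow is supercritical.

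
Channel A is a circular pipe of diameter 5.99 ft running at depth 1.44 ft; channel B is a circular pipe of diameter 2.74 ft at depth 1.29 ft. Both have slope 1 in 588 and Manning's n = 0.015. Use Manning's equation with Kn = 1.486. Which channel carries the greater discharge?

channel A

Channel A: For a circular section of diameter D = 5.99 ft at depth y = 1.44 ft, the central angle is θ = 2 arccos(1 − 2y/D) = 2.05 rad. Then A = (D²/8)(θ − sin θ) = 5.213 ft² and P = Dθ/2 = 6.139 ft. Hydraulic radius R = A/P = 5.213/6.139 = 0.8491 ft. Q_A = (1.486/0.015)·5.213·0.8491^(2/3)·√0.001701 = 19.1 ft³/s.
Channel B: For a circular section of diameter D = 2.74 ft at depth y = 1.29 ft, the central angle is θ = 2 arccos(1 − 2y/D) = 3.025 rad. Then A = (D²/8)(θ − sin θ) = 2.729 ft² and P = Dθ/2 = 4.144 ft. Hydraulic radius R = A/P = 2.729/4.144 = 0.6586 ft. Q_B = (1.486/0.015)·2.729·0.6586^(2/3)·√0.001701 = 8.44 ft³/s.
Q_A = 19.1 ft³/s vs Q_B = 8.44 ft³/s, so channel A carries more.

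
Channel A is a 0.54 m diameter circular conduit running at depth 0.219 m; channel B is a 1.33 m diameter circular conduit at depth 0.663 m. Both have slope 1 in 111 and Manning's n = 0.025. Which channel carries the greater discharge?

channel B

Channel A: For a circular section of diameter D = 0.54 m at depth y = 0.219 m, the central angle is θ = 2 arccos(1 − 2y/D) = 2.762 rad. Then A = (D²/8)(θ − sin θ) = 0.08714 m² and P = Dθ/2 = 0.7456 m. Hydraulic radius R = A/P = 0.08714/0.7456 = 0.1169 m. Q_A = (1/0.025)·0.08714·0.1169^(2/3)·√0.009009 = 0.07908 m³/s.
Channel B: For a circular section of diameter D = 1.33 m at depth y = 0.663 m, the central angle is θ = 2 arccos(1 − 2y/D) = 3.136 rad. Then A = (D²/8)(θ − sin θ) = 0.692 m² and P = Dθ/2 = 2.085 m. Hydraulic radius R = A/P = 0.692/2.085 = 0.3319 m. Q_B = (1/0.025)·0.692·0.3319^(2/3)·√0.009009 = 1.259 m³/s.
Q_A = 0.07908 m³/s vs Q_B = 1.259 m³/s, so channel B carries more.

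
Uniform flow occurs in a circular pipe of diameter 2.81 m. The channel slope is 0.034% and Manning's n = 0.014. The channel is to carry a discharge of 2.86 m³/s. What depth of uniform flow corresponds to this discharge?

y_n = 1.31 m

Manning's equation rearranged: A R^(2/3) = nQ / (1·√S) = 0.014 × 2.86 / (√0.00034) = 2.171.
At y = 1.12 m: A R^(2/3) = 1.641 — short.
At y = 1.31 m: A R^(2/3) = 2.172 — matches.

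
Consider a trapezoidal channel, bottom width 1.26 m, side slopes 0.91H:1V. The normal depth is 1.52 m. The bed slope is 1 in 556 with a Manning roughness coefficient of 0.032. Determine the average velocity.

V = 1.09 m/s

With bottom width b = 1.26 m and side slope z = 0.91: A = (b + zy)y = (1.26 + 0.91×1.52)×1.52 = 4.018 m²; P = b + 2y√(1+z²) = 1.26 + 2×1.52×1.352 = 5.37 m.
Hydraulic radius R = A/P = 4.018/5.37 = 0.7481 m.
From Manning's equation, V = (1/n) R^(2/3) S^(1/2) = (1/0.032) × 0.7481^(2/3) × 0.001799^(1/2) = 1.09 m/s.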